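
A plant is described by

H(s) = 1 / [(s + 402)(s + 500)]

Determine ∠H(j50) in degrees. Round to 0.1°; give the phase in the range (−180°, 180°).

At s = jω = j50:
pole (s+402): 402 + j50 → |·| = √(402²+50²) = √164104 ≈ 405.1, ∠ = arctan(50/402) ≈ 7.09°
pole (s+500): 500 + j50 → |·| = √(500²+50²) = √252500 ≈ 502.49, ∠ = arctan(50/500) ≈ 5.71°
∠H = 0.00° − 12.80° = -12.80°

-12.8°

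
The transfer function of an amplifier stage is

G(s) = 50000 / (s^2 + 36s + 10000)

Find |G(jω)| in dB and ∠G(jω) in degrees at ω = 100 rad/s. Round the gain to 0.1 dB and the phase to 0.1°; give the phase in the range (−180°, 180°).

At s = jω = j100:
quadratic: (j100)² + 36·j100 + 10000 = 0 + j3600 → |·| ≈ 3600, ∠ ≈ 90.00°
|G| = 50000 / 3600 ≈ 13.889
Gain = 20 log₁₀(13.889) ≈ 22.85 dB
∠G = 0.00° − 90.00° = -90.00°

22.9 dB, -90.0°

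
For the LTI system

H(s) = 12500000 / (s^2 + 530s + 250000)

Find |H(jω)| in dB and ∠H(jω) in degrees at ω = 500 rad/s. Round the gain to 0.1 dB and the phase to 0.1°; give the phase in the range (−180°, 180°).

33.5 dB, -90.0°

At s = jω = j500:
quadratic: (j500)² + 530·j500 + 250000 = 0 + j265000 → |·| ≈ 2.65e+05, ∠ ≈ 90.00°
|H| = 12500000 / 2.65e+05 ≈ 47.17
Gain = 20 log₁₀(47.17) ≈ 33.47 dB
∠H = 0.00° − 90.00° = -90.00°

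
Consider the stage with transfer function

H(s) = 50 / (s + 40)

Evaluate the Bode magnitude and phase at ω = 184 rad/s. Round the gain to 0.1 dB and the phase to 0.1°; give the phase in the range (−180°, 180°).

-11.5 dB, -77.7°

At s = jω = j184:
pole (s+40): 40 + j184 → |·| = √(40²+184²) = √35456 ≈ 188.3, ∠ = arctan(184/40) ≈ 77.74°
|H| = 50 / 188.3 ≈ 0.26553
Gain = 20 log₁₀(0.26553) ≈ -11.52 dB
∠H = 0.00° − 77.74° = -77.74°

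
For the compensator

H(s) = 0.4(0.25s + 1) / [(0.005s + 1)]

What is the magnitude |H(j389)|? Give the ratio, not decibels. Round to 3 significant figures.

17.8

At ω = 389 rad/s:
zero (1 + j389·0.25) = 1 + j97.25 → |·| ≈ 97.255, ∠ ≈ 89.41°
pole (1 + j389·0.005) = 1 + j1.945 → |·| ≈ 2.187, ∠ ≈ 62.79°
|H| = 0.4 · 97.255 / (2.187) ≈ 17.788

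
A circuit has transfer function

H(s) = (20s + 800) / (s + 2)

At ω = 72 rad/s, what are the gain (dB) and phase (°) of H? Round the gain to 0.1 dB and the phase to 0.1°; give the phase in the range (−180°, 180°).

27.2 dB, -27.5°

Substitute s = j72:
Numerator: 20(j72) + 800 = 800 + j1440
Denominator: (j72) + 2 = 2 + j72
|N| = √(800² + 1440²) ≈ 1647.3, ∠N ≈ 60.95°
|D| = √(2² + 72²) ≈ 72.028, ∠D ≈ 88.41°
|H| = 1647.3 / 72.028 ≈ 22.87
Gain = 20 log₁₀(22.87) ≈ 27.19 dB
∠H = 60.95° − 88.41° = -27.46°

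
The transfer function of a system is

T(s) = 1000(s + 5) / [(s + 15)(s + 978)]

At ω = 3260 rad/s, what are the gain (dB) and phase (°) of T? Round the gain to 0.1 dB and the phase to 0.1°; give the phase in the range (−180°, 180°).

-10.6 dB, -73.1°

At s = jω = j3260:
zero (s+5): 5 + j3260 → |·| = √(5²+3260²) = √10627625 ≈ 3260, ∠ = arctan(3260/5) ≈ 89.91°
pole (s+15): 15 + j3260 → |·| = √(15²+3260²) = √10627825 ≈ 3260, ∠ = arctan(3260/15) ≈ 89.74°
pole (s+978): 978 + j3260 → |·| = √(978²+3260²) = √11584084 ≈ 3403.5, ∠ = arctan(3260/978) ≈ 73.30°
|T| = 1000 · 3260 / 1.1095e+07 ≈ 0.29383
Gain = 20 log₁₀(0.29383) ≈ -10.64 dB
∠T = 89.91° − 163.04° = -73.13°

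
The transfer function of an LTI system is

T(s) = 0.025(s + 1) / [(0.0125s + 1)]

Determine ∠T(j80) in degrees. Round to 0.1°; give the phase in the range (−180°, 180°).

44.3°

At ω = 80 rad/s:
zero (1 + j80·1) = 1 + j80 → |·| ≈ 80.006, ∠ ≈ 89.28°
pole (1 + j80·0.0125) = 1 + j1 → |·| ≈ 1.4142, ∠ ≈ 45.00°
∠T = (89.28°) − (45.00°) = 44.28°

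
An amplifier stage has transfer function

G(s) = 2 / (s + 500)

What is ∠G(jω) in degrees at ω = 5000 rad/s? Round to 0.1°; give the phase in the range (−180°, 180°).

Substitute s = j5000:
Numerator: 2 = 2 + j0
Denominator: (j5000) + 500 = 500 + j5000
|N| = √(2² + 0²) ≈ 2, ∠N ≈ 0.00°
|D| = √(500² + 5000²) ≈ 5024.9, ∠D ≈ 84.29°
∠G = 0.00° − 84.29° = -84.29°

-84.3°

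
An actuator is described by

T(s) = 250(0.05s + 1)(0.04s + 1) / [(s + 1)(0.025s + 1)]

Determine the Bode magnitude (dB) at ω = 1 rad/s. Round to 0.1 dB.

45.0 dB

At ω = 1 rad/s:
zero (1 + j1·0.05) = 1 + j0.05 → |·| ≈ 1.0012, ∠ ≈ 2.86°
zero (1 + j1·0.04) = 1 + j0.04 → |·| ≈ 1.0008, ∠ ≈ 2.29°
pole (1 + j1·1) = 1 + j1 → |·| ≈ 1.4142, ∠ ≈ 45.00°
pole (1 + j1·0.025) = 1 + j0.025 → |·| ≈ 1.0003, ∠ ≈ 1.43°
|T| = 250 · 1.0012 · 1.0008 / (1.4142 · 1.0003) ≈ 177.08
Gain = 20 log₁₀(177.08) ≈ 44.96 dB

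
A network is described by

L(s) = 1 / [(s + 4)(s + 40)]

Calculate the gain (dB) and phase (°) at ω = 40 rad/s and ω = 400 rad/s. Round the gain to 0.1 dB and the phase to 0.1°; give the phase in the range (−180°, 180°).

At s = jω = j40:
pole (s+4): 4 + j40 → |·| = √(4²+40²) = √1616 ≈ 40.2, ∠ = arctan(40/4) ≈ 84.29°
pole (s+40): 40 + j40 → |·| = √(40²+40²) = √3200 ≈ 56.569, ∠ = arctan(40/40) ≈ 45.00°
|L| = 1 / 2274.1 ≈ 0.00043973
Gain = 20 log₁₀(0.00043973) ≈ -67.14 dB
∠L = 0.00° − 129.29° = -129.29°

At s = jω = j400:
pole (s+4): 4 + j400 → |·| = √(4²+400²) = √160016 ≈ 400.02, ∠ = arctan(400/4) ≈ 89.43°
pole (s+40): 40 + j400 → |·| = √(40²+400²) = √161600 ≈ 402, ∠ = arctan(400/40) ≈ 84.29°
|L| = 1 / 1.6081e+05 ≈ 6.2185e-06
Gain = 20 log₁₀(6.2185e-06) ≈ -104.13 dB
∠L = 0.00° − 173.72° = -173.72°

ω = 40: -67.1 dB, -129.3°; ω = 400: -104.1 dB, -173.7°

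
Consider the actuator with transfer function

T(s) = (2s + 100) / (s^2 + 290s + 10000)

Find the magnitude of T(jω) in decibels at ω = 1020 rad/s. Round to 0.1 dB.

Substitute s = j1020:
Numerator: 2(j1020) + 100 = 100 + j2040
Denominator: (j1020)^2 + 290(j1020) + 10000 = -1030400 + j295800
|N| = √(100² + 2040²) ≈ 2042.4, ∠N ≈ 87.19°
|D| = √(1030400² + 295800²) ≈ 1.072e+06, ∠D ≈ 163.98°
|T| = 2042.4 / 1.072e+06 ≈ 0.0019052
Gain = 20 log₁₀(0.0019052) ≈ -54.40 dB

-54.4 dB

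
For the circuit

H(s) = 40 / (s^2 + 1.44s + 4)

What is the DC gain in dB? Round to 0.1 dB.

H(0) = 40 / 4 = 10
20 log₁₀(10) ≈ 20.00 dB

20.0 dB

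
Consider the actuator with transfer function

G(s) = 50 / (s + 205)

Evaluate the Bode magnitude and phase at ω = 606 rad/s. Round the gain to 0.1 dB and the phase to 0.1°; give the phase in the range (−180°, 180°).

-22.1 dB, -71.3°

At s = jω = j606:
pole (s+205): 205 + j606 → |·| = √(205²+606²) = √409261 ≈ 639.74, ∠ = arctan(606/205) ≈ 71.31°
|G| = 50 / 639.74 ≈ 0.078157
Gain = 20 log₁₀(0.078157) ≈ -22.14 dB
∠G = 0.00° − 71.31° = -71.31°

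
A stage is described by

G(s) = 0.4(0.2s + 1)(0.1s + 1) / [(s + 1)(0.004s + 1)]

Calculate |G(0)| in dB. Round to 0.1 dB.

-8.0 dB

G(0) = 0.4 · 1 / 1 = 0.4
20 log₁₀(0.4) ≈ -7.96 dB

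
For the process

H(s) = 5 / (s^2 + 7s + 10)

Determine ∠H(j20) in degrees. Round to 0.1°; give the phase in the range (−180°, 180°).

-160.3°

Substitute s = j20:
Numerator: 5 = 5 + j0
Denominator: (j20)^2 + 7(j20) + 10 = -390 + j140
|N| = √(5² + 0²) ≈ 5, ∠N ≈ 0.00°
|D| = √(390² + 140²) ≈ 414.37, ∠D ≈ 160.25°
∠H = 0.00° − 160.25° = -160.25°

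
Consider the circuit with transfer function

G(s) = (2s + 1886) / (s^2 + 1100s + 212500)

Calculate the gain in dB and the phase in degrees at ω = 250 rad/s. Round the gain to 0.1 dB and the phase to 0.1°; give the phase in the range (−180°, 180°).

-44.1 dB, -46.5°

Substitute s = j250:
Numerator: 2(j250) + 1886 = 1886 + j500
Denominator: (j250)^2 + 1100(j250) + 212500 = 150000 + j275000
|N| = √(1886² + 500²) ≈ 1951.2, ∠N ≈ 14.85°
|D| = √(150000² + 275000²) ≈ 3.1325e+05, ∠D ≈ 61.39°
|G| = 1951.2 / 3.1325e+05 ≈ 0.0062289
Gain = 20 log₁₀(0.0062289) ≈ -44.11 dB
∠G = 14.85° − 61.39° = -46.54°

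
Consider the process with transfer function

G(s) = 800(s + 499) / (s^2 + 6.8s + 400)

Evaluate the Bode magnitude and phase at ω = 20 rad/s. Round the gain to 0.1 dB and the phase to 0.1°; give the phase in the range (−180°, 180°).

69.4 dB, -87.7°

At s = jω = j20:
zero (s+499): 499 + j20 → |·| = √(499²+20²) = √249401 ≈ 499.4, ∠ = arctan(20/499) ≈ 2.30°
quadratic: (j20)² + 6.8·j20 + 400 = 0 + j136 → |·| ≈ 136, ∠ ≈ 90.00°
|G| = 800 · 499.4 / 136 ≈ 2937.6
Gain = 20 log₁₀(2937.6) ≈ 69.36 dB
∠G = 2.30° − 90.00° = -87.70°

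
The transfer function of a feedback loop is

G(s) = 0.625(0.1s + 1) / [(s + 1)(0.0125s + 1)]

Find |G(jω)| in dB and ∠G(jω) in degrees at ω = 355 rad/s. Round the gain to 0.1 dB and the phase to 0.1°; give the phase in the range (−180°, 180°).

-37.2 dB, -78.8°

At ω = 355 rad/s:
zero (1 + j355·0.1) = 1 + j35.5 → |·| ≈ 35.514, ∠ ≈ 88.39°
pole (1 + j355·1) = 1 + j355 → |·| ≈ 355, ∠ ≈ 89.84°
pole (1 + j355·0.0125) = 1 + j4.4375 → |·| ≈ 4.5488, ∠ ≈ 77.30°
|G| = 0.625 · 35.514 / (355 · 4.5488) ≈ 0.013745
Gain = 20 log₁₀(0.013745) ≈ -37.24 dB
∠G = (88.39°) − (89.84° + 77.30°) = -78.75°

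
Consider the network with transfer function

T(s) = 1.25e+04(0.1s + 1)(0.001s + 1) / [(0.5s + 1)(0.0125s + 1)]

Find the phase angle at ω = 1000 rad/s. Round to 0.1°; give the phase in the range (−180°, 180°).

-40.9°

At ω = 1000 rad/s:
zero (1 + j1000·0.1) = 1 + j100 → |·| ≈ 100, ∠ ≈ 89.43°
zero (1 + j1000·0.001) = 1 + j1 → |·| ≈ 1.4142, ∠ ≈ 45.00°
pole (1 + j1000·0.5) = 1 + j500 → |·| ≈ 500, ∠ ≈ 89.89°
pole (1 + j1000·0.0125) = 1 + j12.5 → |·| ≈ 12.54, ∠ ≈ 85.43°
∠T = (89.43° + 45.00°) − (89.89° + 85.43°) = -40.89°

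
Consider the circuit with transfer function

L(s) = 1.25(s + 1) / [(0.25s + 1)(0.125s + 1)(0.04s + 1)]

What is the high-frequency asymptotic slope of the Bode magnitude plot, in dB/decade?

-40 dB/decade

Each pole contributes −20 dB/decade at high frequency; each zero contributes +20 dB/decade.
Net: 1 zero(s) − 3 pole(s) → -40 dB/decade.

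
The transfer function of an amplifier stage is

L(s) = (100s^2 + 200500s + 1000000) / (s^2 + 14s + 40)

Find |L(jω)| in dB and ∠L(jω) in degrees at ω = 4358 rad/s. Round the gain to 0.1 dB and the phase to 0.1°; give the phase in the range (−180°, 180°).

Substitute s = j4358:
Numerator: 100(j4358)^2 + 200500(j4358) + 1000000 = -1898216400 + j873779000
Denominator: (j4358)^2 + 14(j4358) + 40 = -18992124 + j61012
|N| = √(1898216400² + 873779000²) ≈ 2.0897e+09, ∠N ≈ 155.28°
|D| = √(18992124² + 61012²) ≈ 1.8992e+07, ∠D ≈ 179.82°
|L| = 2.0897e+09 / 1.8992e+07 ≈ 110.03
Gain = 20 log₁₀(110.03) ≈ 40.83 dB
∠L = 155.28° − 179.82° = -24.54°

40.8 dB, -24.5°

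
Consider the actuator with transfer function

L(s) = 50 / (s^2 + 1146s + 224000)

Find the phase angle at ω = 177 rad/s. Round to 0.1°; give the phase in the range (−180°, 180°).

-46.5°

Substitute s = j177:
Numerator: 50 = 50 + j0
Denominator: (j177)^2 + 1146(j177) + 224000 = 192671 + j202842
|N| = √(50² + 0²) ≈ 50, ∠N ≈ 0.00°
|D| = √(192671² + 202842²) ≈ 2.7976e+05, ∠D ≈ 46.47°
∠L = 0.00° − 46.47° = -46.47°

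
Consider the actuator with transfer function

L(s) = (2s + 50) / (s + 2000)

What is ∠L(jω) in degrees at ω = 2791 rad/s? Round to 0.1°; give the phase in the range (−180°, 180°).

Substitute s = j2791:
Numerator: 2(j2791) + 50 = 50 + j5582
Denominator: (j2791) + 2000 = 2000 + j2791
|N| = √(50² + 5582²) ≈ 5582.2, ∠N ≈ 89.49°
|D| = √(2000² + 2791²) ≈ 3433.6, ∠D ≈ 54.38°
∠L = 89.49° − 54.38° = 35.11°

35.1°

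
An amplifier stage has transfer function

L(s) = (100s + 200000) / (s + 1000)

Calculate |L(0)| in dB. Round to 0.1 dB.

L(0) = 200000 / 1000 = 200
20 log₁₀(200) ≈ 46.02 dB

46.0 dB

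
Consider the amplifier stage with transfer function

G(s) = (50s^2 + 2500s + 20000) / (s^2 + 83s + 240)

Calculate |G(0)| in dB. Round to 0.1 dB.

38.4 dB

G(0) = 20000 / 240 ≈ 83.333
20 log₁₀(83.333) ≈ 38.42 dB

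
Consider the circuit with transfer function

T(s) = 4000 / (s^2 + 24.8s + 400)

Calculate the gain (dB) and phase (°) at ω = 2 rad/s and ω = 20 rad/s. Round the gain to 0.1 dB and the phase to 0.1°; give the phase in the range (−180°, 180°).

At s = jω = j2:
quadratic: (j2)² + 24.8·j2 + 400 = 396 + j49.6 → |·| ≈ 399.09, ∠ ≈ 7.14°
|T| = 4000 / 399.09 ≈ 10.023
Gain = 20 log₁₀(10.023) ≈ 20.02 dB
∠T = 0.00° − 7.14° = -7.14°

At s = jω = j20:
quadratic: (j20)² + 24.8·j20 + 400 = 0 + j496 → |·| ≈ 496, ∠ ≈ 90.00°
|T| = 4000 / 496 ≈ 8.0645
Gain = 20 log₁₀(8.0645) ≈ 18.13 dB
∠T = 0.00° − 90.00° = -90.00°

ω = 2: 20.0 dB, -7.1°; ω = 20: 18.1 dB, -90.0°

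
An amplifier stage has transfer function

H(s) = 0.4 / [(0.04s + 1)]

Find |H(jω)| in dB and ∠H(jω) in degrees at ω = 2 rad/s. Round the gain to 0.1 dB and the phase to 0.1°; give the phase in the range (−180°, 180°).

At ω = 2 rad/s:
pole (1 + j2·0.04) = 1 + j0.08 → |·| ≈ 1.0032, ∠ ≈ 4.57°
|H| = 0.4 · 1 / (1.0032) ≈ 0.39872
Gain = 20 log₁₀(0.39872) ≈ -7.99 dB
∠H = (0°) − (4.57°) = -4.57°

-8.0 dB, -4.6°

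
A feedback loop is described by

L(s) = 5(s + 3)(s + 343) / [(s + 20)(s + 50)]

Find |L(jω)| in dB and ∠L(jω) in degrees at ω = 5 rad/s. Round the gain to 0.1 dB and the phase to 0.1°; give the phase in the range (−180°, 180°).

19.7 dB, 40.1°

At s = jω = j5:
zero (s+3): 3 + j5 → |·| = √(3²+5²) = √34 ≈ 5.831, ∠ = arctan(5/3) ≈ 59.04°
zero (s+343): 343 + j5 → |·| = √(343²+5²) = √117674 ≈ 343.04, ∠ = arctan(5/343) ≈ 0.84°
pole (s+20): 20 + j5 → |·| = √(20²+5²) = √425 ≈ 20.616, ∠ = arctan(5/20) ≈ 14.04°
pole (s+50): 50 + j5 → |·| = √(50²+5²) = √2525 ≈ 50.249, ∠ = arctan(5/50) ≈ 5.71°
|L| = 5 · 2000.3 / 1035.9 ≈ 9.6549
Gain = 20 log₁₀(9.6549) ≈ 19.69 dB
∠L = 59.88° − 19.75° = 40.13°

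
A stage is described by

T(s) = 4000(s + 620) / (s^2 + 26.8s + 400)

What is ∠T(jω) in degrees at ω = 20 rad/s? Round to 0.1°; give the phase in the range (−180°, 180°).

At s = jω = j20:
zero (s+620): 620 + j20 → |·| = √(620²+20²) = √384800 ≈ 620.32, ∠ = arctan(20/620) ≈ 1.85°
quadratic: (j20)² + 26.8·j20 + 400 = 0 + j536 → |·| ≈ 536, ∠ ≈ 90.00°
∠T = 1.85° − 90.00° = -88.15°

-88.2°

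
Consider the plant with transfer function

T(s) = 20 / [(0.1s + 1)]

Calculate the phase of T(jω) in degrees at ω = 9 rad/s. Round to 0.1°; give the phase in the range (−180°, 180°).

-42.0°

At ω = 9 rad/s:
pole (1 + j9·0.1) = 1 + j0.9 → |·| ≈ 1.3454, ∠ ≈ 41.99°
∠T = (0°) − (41.99°) = -41.99°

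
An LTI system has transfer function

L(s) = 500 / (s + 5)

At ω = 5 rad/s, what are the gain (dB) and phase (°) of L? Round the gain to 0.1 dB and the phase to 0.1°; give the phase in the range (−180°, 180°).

Substitute s = j5:
Numerator: 500 = 500 + j0
Denominator: (j5) + 5 = 5 + j5
|N| = √(500² + 0²) ≈ 500, ∠N ≈ 0.00°
|D| = √(5² + 5²) ≈ 7.0711, ∠D ≈ 45.00°
|L| = 500 / 7.0711 ≈ 70.71
Gain = 20 log₁₀(70.71) ≈ 36.99 dB
∠L = 0.00° − 45.00° = -45.00°

37.0 dB, -45.0°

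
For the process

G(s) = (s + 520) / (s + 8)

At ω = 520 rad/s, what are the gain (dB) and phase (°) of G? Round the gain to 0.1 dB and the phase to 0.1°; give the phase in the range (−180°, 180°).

Substitute s = j520:
Numerator: (j520) + 520 = 520 + j520
Denominator: (j520) + 8 = 8 + j520
|N| = √(520² + 520²) ≈ 735.39, ∠N ≈ 45.00°
|D| = √(8² + 520²) ≈ 520.06, ∠D ≈ 89.12°
|G| = 735.39 / 520.06 ≈ 1.414
Gain = 20 log₁₀(1.414) ≈ 3.01 dB
∠G = 45.00° − 89.12° = -44.12°

3.0 dB, -44.1°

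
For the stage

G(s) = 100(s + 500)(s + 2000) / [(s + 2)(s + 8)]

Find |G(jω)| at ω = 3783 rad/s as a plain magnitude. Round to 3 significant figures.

114

At s = jω = j3783:
zero (s+500): 500 + j3783 → |·| = √(500²+3783²) = √14561089 ≈ 3815.9, ∠ = arctan(3783/500) ≈ 82.47°
zero (s+2000): 2000 + j3783 → |·| = √(2000²+3783²) = √18311089 ≈ 4279.1, ∠ = arctan(3783/2000) ≈ 62.14°
pole (s+2): 2 + j3783 → |·| = √(2²+3783²) = √14311093 ≈ 3783, ∠ = arctan(3783/2) ≈ 89.97°
pole (s+8): 8 + j3783 → |·| = √(8²+3783²) = √14311153 ≈ 3783, ∠ = arctan(3783/8) ≈ 89.88°
|G| = 100 · 1.6329e+07 / 1.4311e+07 ≈ 114.1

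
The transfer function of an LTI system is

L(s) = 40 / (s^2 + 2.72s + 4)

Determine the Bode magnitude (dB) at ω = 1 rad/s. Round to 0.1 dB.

At s = jω = j1:
quadratic: (j1)² + 2.72·j1 + 4 = 3 + j2.72 → |·| ≈ 4.0495, ∠ ≈ 42.20°
|L| = 40 / 4.0495 ≈ 9.8778
Gain = 20 log₁₀(9.8778) ≈ 19.89 dB

19.9 dB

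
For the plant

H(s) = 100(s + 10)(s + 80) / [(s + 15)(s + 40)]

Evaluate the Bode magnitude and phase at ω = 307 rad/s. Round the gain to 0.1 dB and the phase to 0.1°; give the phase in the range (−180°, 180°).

At s = jω = j307:
zero (s+10): 10 + j307 → |·| = √(10²+307²) = √94349 ≈ 307.16, ∠ = arctan(307/10) ≈ 88.13°
zero (s+80): 80 + j307 → |·| = √(80²+307²) = √100649 ≈ 317.25, ∠ = arctan(307/80) ≈ 75.39°
pole (s+15): 15 + j307 → |·| = √(15²+307²) = √94474 ≈ 307.37, ∠ = arctan(307/15) ≈ 87.20°
pole (s+40): 40 + j307 → |·| = √(40²+307²) = √95849 ≈ 309.59, ∠ = arctan(307/40) ≈ 82.58°
|H| = 100 · 97447 / 95159 ≈ 102.4
Gain = 20 log₁₀(102.4) ≈ 40.21 dB
∠H = 163.52° − 169.78° = -6.26°

40.2 dB, -6.3°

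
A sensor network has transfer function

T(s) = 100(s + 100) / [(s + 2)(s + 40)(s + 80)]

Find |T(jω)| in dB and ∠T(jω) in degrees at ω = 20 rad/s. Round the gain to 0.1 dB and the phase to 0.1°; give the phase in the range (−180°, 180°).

-17.2 dB, -113.6°

At s = jω = j20:
zero (s+100): 100 + j20 → |·| = √(100²+20²) = √10400 ≈ 101.98, ∠ = arctan(20/100) ≈ 11.31°
pole (s+2): 2 + j20 → |·| = √(2²+20²) = √404 ≈ 20.1, ∠ = arctan(20/2) ≈ 84.29°
pole (s+40): 40 + j20 → |·| = √(40²+20²) = √2000 ≈ 44.721, ∠ = arctan(20/40) ≈ 26.57°
pole (s+80): 80 + j20 → |·| = √(80²+20²) = √6800 ≈ 82.462, ∠ = arctan(20/80) ≈ 14.04°
|T| = 100 · 101.98 / 74124 ≈ 0.13758
Gain = 20 log₁₀(0.13758) ≈ -17.23 dB
∠T = 11.31° − 124.90° = -113.59°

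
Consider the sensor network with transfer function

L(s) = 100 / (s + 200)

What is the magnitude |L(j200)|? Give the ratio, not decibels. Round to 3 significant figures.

At s = jω = j200:
pole (s+200): 200 + j200 → |·| = √(200²+200²) = √80000 ≈ 282.84, ∠ = arctan(200/200) ≈ 45.00°
|L| = 100 / 282.84 ≈ 0.35356

0.354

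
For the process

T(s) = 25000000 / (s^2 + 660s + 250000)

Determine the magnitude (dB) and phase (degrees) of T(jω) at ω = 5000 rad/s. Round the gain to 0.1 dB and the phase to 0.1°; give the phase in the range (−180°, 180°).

0.0 dB, -172.4°

At s = jω = j5000:
quadratic: (j5000)² + 660·j5000 + 250000 = -24750000 + j3300000 → |·| ≈ 2.4969e+07, ∠ ≈ 172.41°
|T| = 25000000 / 2.4969e+07 ≈ 1.0012
Gain = 20 log₁₀(1.0012) ≈ 0.01 dB
∠T = 0.00° − 172.41° = -172.41°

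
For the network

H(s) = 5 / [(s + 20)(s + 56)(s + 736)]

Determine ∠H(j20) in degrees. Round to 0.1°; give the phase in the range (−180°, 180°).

-66.2°

At s = jω = j20:
pole (s+20): 20 + j20 → |·| = √(20²+20²) = √800 ≈ 28.284, ∠ = arctan(20/20) ≈ 45.00°
pole (s+56): 56 + j20 → |·| = √(56²+20²) = √3536 ≈ 59.464, ∠ = arctan(20/56) ≈ 19.65°
pole (s+736): 736 + j20 → |·| = √(736²+20²) = √542096 ≈ 736.27, ∠ = arctan(20/736) ≈ 1.56°
∠H = 0.00° − 66.21° = -66.21°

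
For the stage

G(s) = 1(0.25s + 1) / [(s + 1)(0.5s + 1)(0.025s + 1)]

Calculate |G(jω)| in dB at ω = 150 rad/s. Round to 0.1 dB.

-61.3 dB

At ω = 150 rad/s:
zero (1 + j150·0.25) = 1 + j37.5 → |·| ≈ 37.513, ∠ ≈ 88.47°
pole (1 + j150·1) = 1 + j150 → |·| ≈ 150, ∠ ≈ 89.62°
pole (1 + j150·0.5) = 1 + j75 → |·| ≈ 75.007, ∠ ≈ 89.24°
pole (1 + j150·0.025) = 1 + j3.75 → |·| ≈ 3.881, ∠ ≈ 75.07°
|G| = 1 · 37.513 / (150 · 75.007 · 3.881) ≈ 0.0008591
Gain = 20 log₁₀(0.0008591) ≈ -61.32 dB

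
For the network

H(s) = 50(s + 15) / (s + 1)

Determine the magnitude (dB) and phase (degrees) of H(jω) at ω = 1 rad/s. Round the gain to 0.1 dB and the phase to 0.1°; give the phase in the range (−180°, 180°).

At s = jω = j1:
zero (s+15): 15 + j1 → |·| = √(15²+1²) = √226 ≈ 15.033, ∠ = arctan(1/15) ≈ 3.81°
pole (s+1): 1 + j1 → |·| = √(1²+1²) = √2 ≈ 1.4142, ∠ = arctan(1/1) ≈ 45.00°
|H| = 50 · 15.033 / 1.4142 ≈ 531.5
Gain = 20 log₁₀(531.5) ≈ 54.51 dB
∠H = 3.81° − 45.00° = -41.19°

54.5 dB, -41.2°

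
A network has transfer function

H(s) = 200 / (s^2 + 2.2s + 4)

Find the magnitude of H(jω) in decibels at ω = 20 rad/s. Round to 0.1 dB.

-6.0 dB

At s = jω = j20:
quadratic: (j20)² + 2.2·j20 + 4 = -396 + j44 → |·| ≈ 398.44, ∠ ≈ 173.66°
|H| = 200 / 398.44 ≈ 0.50196
Gain = 20 log₁₀(0.50196) ≈ -5.99 dB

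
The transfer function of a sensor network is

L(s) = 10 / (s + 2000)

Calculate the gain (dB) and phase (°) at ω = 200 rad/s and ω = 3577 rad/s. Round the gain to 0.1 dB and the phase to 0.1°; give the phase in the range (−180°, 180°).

ω = 200: -46.1 dB, -5.7°; ω = 3577: -52.3 dB, -60.8°

At s = jω = j200:
pole (s+2000): 2000 + j200 → |·| = √(2000²+200²) = √4040000 ≈ 2010, ∠ = arctan(200/2000) ≈ 5.71°
|L| = 10 / 2010 ≈ 0.0049751
Gain = 20 log₁₀(0.0049751) ≈ -46.06 dB
∠L = 0.00° − 5.71° = -5.71°

At s = jω = j3577:
pole (s+2000): 2000 + j3577 → |·| = √(2000²+3577²) = √16794929 ≈ 4098.2, ∠ = arctan(3577/2000) ≈ 60.79°
|L| = 10 / 4098.2 ≈ 0.0024401
Gain = 20 log₁₀(0.0024401) ≈ -52.25 dB
∠L = 0.00° − 60.79° = -60.79°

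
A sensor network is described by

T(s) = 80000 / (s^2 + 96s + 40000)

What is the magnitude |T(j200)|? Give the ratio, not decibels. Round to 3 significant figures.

4.17

At s = jω = j200:
quadratic: (j200)² + 96·j200 + 40000 = 0 + j19200 → |·| ≈ 19200, ∠ ≈ 90.00°
|T| = 80000 / 19200 ≈ 4.1667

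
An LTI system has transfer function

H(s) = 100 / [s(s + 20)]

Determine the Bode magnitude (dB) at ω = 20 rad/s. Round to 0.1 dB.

At s = jω = j20:
pole (s+20): 20 + j20 → |·| = √(20²+20²) = √800 ≈ 28.284, ∠ = arctan(20/20) ≈ 45.00°
pole at origin: |s| = 20, ∠ = 90.00° (in denominator)
|H| = 100 / 565.68 ≈ 0.17678
Gain = 20 log₁₀(0.17678) ≈ -15.05 dB

-15.1 dB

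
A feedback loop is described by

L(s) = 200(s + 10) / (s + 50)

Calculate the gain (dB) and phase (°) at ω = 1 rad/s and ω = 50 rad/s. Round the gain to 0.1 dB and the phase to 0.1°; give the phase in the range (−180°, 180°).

ω = 1: 32.1 dB, 4.6°; ω = 50: 43.2 dB, 33.7°

At s = jω = j1:
zero (s+10): 10 + j1 → |·| = √(10²+1²) = √101 ≈ 10.05, ∠ = arctan(1/10) ≈ 5.71°
pole (s+50): 50 + j1 → |·| = √(50²+1²) = √2501 ≈ 50.01, ∠ = arctan(1/50) ≈ 1.15°
|L| = 200 · 10.05 / 50.01 ≈ 40.192
Gain = 20 log₁₀(40.192) ≈ 32.08 dB
∠L = 5.71° − 1.15° = 4.56°

At s = jω = j50:
zero (s+10): 10 + j50 → |·| = √(10²+50²) = √2600 ≈ 50.99, ∠ = arctan(50/10) ≈ 78.69°
pole (s+50): 50 + j50 → |·| = √(50²+50²) = √5000 ≈ 70.711, ∠ = arctan(50/50) ≈ 45.00°
|L| = 200 · 50.99 / 70.711 ≈ 144.22
Gain = 20 log₁₀(144.22) ≈ 43.18 dB
∠L = 78.69° − 45.00° = 33.69°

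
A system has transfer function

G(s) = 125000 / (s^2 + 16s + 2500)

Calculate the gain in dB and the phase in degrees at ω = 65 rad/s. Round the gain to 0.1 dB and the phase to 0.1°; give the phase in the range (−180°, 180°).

At s = jω = j65:
quadratic: (j65)² + 16·j65 + 2500 = -1725 + j1040 → |·| ≈ 2014.3, ∠ ≈ 148.91°
|G| = 125000 / 2014.3 ≈ 62.056
Gain = 20 log₁₀(62.056) ≈ 35.86 dB
∠G = 0.00° − 148.91° = -148.91°

35.9 dB, -148.9°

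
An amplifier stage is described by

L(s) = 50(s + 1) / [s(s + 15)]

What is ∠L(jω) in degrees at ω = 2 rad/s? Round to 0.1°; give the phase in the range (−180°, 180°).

At s = jω = j2:
zero (s+1): 1 + j2 → |·| = √(1²+2²) = √5 ≈ 2.2361, ∠ = arctan(2/1) ≈ 63.43°
pole (s+15): 15 + j2 → |·| = √(15²+2²) = √229 ≈ 15.133, ∠ = arctan(2/15) ≈ 7.59°
pole at origin: |s| = 2, ∠ = 90.00° (in denominator)
∠L = 63.43° − 97.59° = -34.16°

-34.2°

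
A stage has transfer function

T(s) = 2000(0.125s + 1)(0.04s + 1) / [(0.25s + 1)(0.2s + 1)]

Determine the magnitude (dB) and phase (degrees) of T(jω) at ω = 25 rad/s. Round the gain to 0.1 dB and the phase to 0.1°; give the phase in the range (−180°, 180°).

49.2 dB, -42.3°

At ω = 25 rad/s:
zero (1 + j25·0.125) = 1 + j3.125 → |·| ≈ 3.2811, ∠ ≈ 72.26°
zero (1 + j25·0.04) = 1 + j1 → |·| ≈ 1.4142, ∠ ≈ 45.00°
pole (1 + j25·0.25) = 1 + j6.25 → |·| ≈ 6.3295, ∠ ≈ 80.91°
pole (1 + j25·0.2) = 1 + j5 → |·| ≈ 5.099, ∠ ≈ 78.69°
|T| = 2000 · 3.2811 · 1.4142 / (6.3295 · 5.099) ≈ 287.55
Gain = 20 log₁₀(287.55) ≈ 49.17 dB
∠T = (72.26° + 45.00°) − (80.91° + 78.69°) = -42.34°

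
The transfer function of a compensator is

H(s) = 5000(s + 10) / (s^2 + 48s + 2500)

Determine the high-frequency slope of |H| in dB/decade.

-20 dB/decade

Each pole contributes −20 dB/decade at high frequency; each zero contributes +20 dB/decade.
Net: 1 zero(s) − 2 pole(s) → -20 dB/decade.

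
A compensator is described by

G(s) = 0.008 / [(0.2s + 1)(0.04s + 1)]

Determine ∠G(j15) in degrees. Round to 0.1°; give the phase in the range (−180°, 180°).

-102.5°

At ω = 15 rad/s:
pole (1 + j15·0.2) = 1 + j3 → |·| ≈ 3.1623, ∠ ≈ 71.57°
pole (1 + j15·0.04) = 1 + j0.6 → |·| ≈ 1.1662, ∠ ≈ 30.96°
∠G = (0°) − (71.57° + 30.96°) = -102.53°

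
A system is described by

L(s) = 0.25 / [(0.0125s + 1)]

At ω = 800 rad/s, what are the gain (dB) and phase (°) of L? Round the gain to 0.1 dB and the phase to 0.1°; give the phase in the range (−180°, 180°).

-32.1 dB, -84.3°

At ω = 800 rad/s:
pole (1 + j800·0.0125) = 1 + j10 → |·| ≈ 10.05, ∠ ≈ 84.29°
|L| = 0.25 · 1 / (10.05) ≈ 0.024876
Gain = 20 log₁₀(0.024876) ≈ -32.08 dB
∠L = (0°) − (84.29°) = -84.29°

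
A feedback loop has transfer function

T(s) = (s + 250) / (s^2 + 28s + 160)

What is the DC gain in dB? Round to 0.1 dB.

3.9 dB

T(0) = 250 / 160 = 1.5625
20 log₁₀(1.5625) ≈ 3.88 dB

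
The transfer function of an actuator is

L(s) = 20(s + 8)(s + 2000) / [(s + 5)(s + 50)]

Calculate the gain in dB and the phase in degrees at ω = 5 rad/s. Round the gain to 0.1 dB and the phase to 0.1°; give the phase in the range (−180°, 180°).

60.5 dB, -18.6°

At s = jω = j5:
zero (s+8): 8 + j5 → |·| = √(8²+5²) = √89 ≈ 9.434, ∠ = arctan(5/8) ≈ 32.01°
zero (s+2000): 2000 + j5 → |·| = √(2000²+5²) = √4000025 ≈ 2000, ∠ = arctan(5/2000) ≈ 0.14°
pole (s+5): 5 + j5 → |·| = √(5²+5²) = √50 ≈ 7.0711, ∠ = arctan(5/5) ≈ 45.00°
pole (s+50): 50 + j5 → |·| = √(50²+5²) = √2525 ≈ 50.249, ∠ = arctan(5/50) ≈ 5.71°
|L| = 20 · 18868 / 355.32 ≈ 1062
Gain = 20 log₁₀(1062) ≈ 60.52 dB
∠L = 32.15° − 50.71° = -18.56°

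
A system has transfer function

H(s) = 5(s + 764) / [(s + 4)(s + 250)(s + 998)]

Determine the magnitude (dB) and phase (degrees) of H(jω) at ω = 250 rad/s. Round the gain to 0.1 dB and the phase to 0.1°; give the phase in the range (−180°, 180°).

At s = jω = j250:
zero (s+764): 764 + j250 → |·| = √(764²+250²) = √646196 ≈ 803.86, ∠ = arctan(250/764) ≈ 18.12°
pole (s+4): 4 + j250 → |·| = √(4²+250²) = √62516 ≈ 250.03, ∠ = arctan(250/4) ≈ 89.08°
pole (s+250): 250 + j250 → |·| = √(250²+250²) = √125000 ≈ 353.55, ∠ = arctan(250/250) ≈ 45.00°
pole (s+998): 998 + j250 → |·| = √(998²+250²) = √1058504 ≈ 1028.8, ∠ = arctan(250/998) ≈ 14.06°
|H| = 5 · 803.86 / 9.0944e+07 ≈ 4.4195e-05
Gain = 20 log₁₀(4.4195e-05) ≈ -87.09 dB
∠H = 18.12° − 148.14° = -130.02°

-87.1 dB, -130.0°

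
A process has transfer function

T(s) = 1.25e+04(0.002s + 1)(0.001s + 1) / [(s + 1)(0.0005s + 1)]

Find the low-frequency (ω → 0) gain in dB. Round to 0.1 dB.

81.9 dB

T(0) = 1.25e+04 · 1 / 1 = 12500
20 log₁₀(12500) ≈ 81.94 dB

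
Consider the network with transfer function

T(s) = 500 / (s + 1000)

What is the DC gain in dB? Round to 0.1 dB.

T(0) = 500 / (1000) = 0.5
20 log₁₀(0.5) ≈ -6.02 dB

-6.0 dB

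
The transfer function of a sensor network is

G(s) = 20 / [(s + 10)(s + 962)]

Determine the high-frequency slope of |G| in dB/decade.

Each pole contributes −20 dB/decade at high frequency; each zero contributes +20 dB/decade.
Net: 0 zero(s) − 2 pole(s) → -40 dB/decade.

-40 dB/decade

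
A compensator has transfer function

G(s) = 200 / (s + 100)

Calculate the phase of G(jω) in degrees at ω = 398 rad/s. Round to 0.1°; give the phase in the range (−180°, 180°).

-75.9°

At s = jω = j398:
pole (s+100): 100 + j398 → |·| = √(100²+398²) = √168404 ≈ 410.37, ∠ = arctan(398/100) ≈ 75.90°
∠G = 0.00° − 75.90° = -75.90°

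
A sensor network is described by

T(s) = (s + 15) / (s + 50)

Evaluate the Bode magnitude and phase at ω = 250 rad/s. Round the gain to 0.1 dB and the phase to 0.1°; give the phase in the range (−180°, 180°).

Substitute s = j250:
Numerator: (j250) + 15 = 15 + j250
Denominator: (j250) + 50 = 50 + j250
|N| = √(15² + 250²) ≈ 250.45, ∠N ≈ 86.57°
|D| = √(50² + 250²) ≈ 254.95, ∠D ≈ 78.69°
|T| = 250.45 / 254.95 ≈ 0.98235
Gain = 20 log₁₀(0.98235) ≈ -0.15 dB
∠T = 86.57° − 78.69° = 7.88°

-0.2 dB, 7.9°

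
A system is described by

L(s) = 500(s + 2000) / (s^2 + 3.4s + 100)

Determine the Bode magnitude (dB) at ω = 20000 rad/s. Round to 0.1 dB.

-32.0 dB

At s = jω = j20000:
zero (s+2000): 2000 + j20000 → |·| = √(2000²+20000²) = √404000000 ≈ 20100, ∠ = arctan(20000/2000) ≈ 84.29°
quadratic: (j20000)² + 3.4·j20000 + 100 = -399999900 + j68000 → |·| ≈ 4e+08, ∠ ≈ 179.99°
|L| = 500 · 20100 / 4e+08 ≈ 0.025125
Gain = 20 log₁₀(0.025125) ≈ -32.00 dB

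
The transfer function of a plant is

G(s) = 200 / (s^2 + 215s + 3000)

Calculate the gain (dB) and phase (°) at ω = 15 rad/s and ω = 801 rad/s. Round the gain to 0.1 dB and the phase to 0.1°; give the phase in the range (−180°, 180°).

Substitute s = j15:
Numerator: 200 = 200 + j0
Denominator: (j15)^2 + 215(j15) + 3000 = 2775 + j3225
|N| = √(200² + 0²) ≈ 200, ∠N ≈ 0.00°
|D| = √(2775² + 3225²) ≈ 4254.6, ∠D ≈ 49.29°
|G| = 200 / 4254.6 ≈ 0.047008
Gain = 20 log₁₀(0.047008) ≈ -26.56 dB
∠G = 0.00° − 49.29° = -49.29°

Substitute s = j801:
Numerator: 200 = 200 + j0
Denominator: (j801)^2 + 215(j801) + 3000 = -638601 + j172215
|N| = √(200² + 0²) ≈ 200, ∠N ≈ 0.00°
|D| = √(638601² + 172215²) ≈ 6.6141e+05, ∠D ≈ 164.91°
|G| = 200 / 6.6141e+05 ≈ 0.00030238
Gain = 20 log₁₀(0.00030238) ≈ -70.39 dB
∠G = 0.00° − 164.91° = -164.91°

ω = 15: -26.6 dB, -49.3°; ω = 801: -70.4 dB, -164.9°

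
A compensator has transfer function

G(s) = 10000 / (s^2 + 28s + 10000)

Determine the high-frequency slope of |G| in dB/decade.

Each pole contributes −20 dB/decade at high frequency; each zero contributes +20 dB/decade.
Net: 0 zero(s) − 2 pole(s) → -40 dB/decade.

-40 dB/decade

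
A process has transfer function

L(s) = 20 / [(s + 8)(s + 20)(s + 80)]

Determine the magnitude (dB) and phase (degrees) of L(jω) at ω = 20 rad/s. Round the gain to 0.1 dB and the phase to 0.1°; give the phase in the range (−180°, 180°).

At s = jω = j20:
pole (s+8): 8 + j20 → |·| = √(8²+20²) = √464 ≈ 21.541, ∠ = arctan(20/8) ≈ 68.20°
pole (s+20): 20 + j20 → |·| = √(20²+20²) = √800 ≈ 28.284, ∠ = arctan(20/20) ≈ 45.00°
pole (s+80): 80 + j20 → |·| = √(80²+20²) = √6800 ≈ 82.462, ∠ = arctan(20/80) ≈ 14.04°
|L| = 20 / 50241 ≈ 0.00039808
Gain = 20 log₁₀(0.00039808) ≈ -68.00 dB
∠L = 0.00° − 127.24° = -127.24°

-68.0 dB, -127.2°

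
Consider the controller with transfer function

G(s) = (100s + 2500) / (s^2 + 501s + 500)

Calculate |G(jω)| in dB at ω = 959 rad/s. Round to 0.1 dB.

Substitute s = j959:
Numerator: 100(j959) + 2500 = 2500 + j95900
Denominator: (j959)^2 + 501(j959) + 500 = -919181 + j480459
|N| = √(2500² + 95900²) ≈ 95933, ∠N ≈ 88.51°
|D| = √(919181² + 480459²) ≈ 1.0372e+06, ∠D ≈ 152.40°
|G| = 95933 / 1.0372e+06 ≈ 0.092492
Gain = 20 log₁₀(0.092492) ≈ -20.68 dB

-20.7 dB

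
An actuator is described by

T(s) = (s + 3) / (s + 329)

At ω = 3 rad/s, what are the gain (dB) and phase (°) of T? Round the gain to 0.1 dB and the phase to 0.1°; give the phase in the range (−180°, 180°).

-37.8 dB, 44.5°

Substitute s = j3:
Numerator: (j3) + 3 = 3 + j3
Denominator: (j3) + 329 = 329 + j3
|N| = √(3² + 3²) ≈ 4.2426, ∠N ≈ 45.00°
|D| = √(329² + 3²) ≈ 329.01, ∠D ≈ 0.52°
|T| = 4.2426 / 329.01 ≈ 0.012895
Gain = 20 log₁₀(0.012895) ≈ -37.79 dB
∠T = 45.00° − 0.52° = 44.48°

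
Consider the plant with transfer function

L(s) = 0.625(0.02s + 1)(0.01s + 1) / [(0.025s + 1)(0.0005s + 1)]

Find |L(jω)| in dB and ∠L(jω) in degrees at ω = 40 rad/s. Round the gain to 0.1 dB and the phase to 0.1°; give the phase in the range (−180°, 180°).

-4.3 dB, 14.3°

At ω = 40 rad/s:
zero (1 + j40·0.02) = 1 + j0.8 → |·| ≈ 1.2806, ∠ ≈ 38.66°
zero (1 + j40·0.01) = 1 + j0.4 → |·| ≈ 1.077, ∠ ≈ 21.80°
pole (1 + j40·0.025) = 1 + j1 → |·| ≈ 1.4142, ∠ ≈ 45.00°
pole (1 + j40·0.0005) = 1 + j0.02 → |·| ≈ 1.0002, ∠ ≈ 1.15°
|L| = 0.625 · 1.2806 · 1.077 / (1.4142 · 1.0002) ≈ 0.60941
Gain = 20 log₁₀(0.60941) ≈ -4.30 dB
∠L = (38.66° + 21.80°) − (45.00° + 1.15°) = 14.31°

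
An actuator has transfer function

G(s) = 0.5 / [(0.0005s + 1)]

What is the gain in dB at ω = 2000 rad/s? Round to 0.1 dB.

At ω = 2000 rad/s:
pole (1 + j2000·0.0005) = 1 + j1 → |·| ≈ 1.4142, ∠ ≈ 45.00°
|G| = 0.5 · 1 / (1.4142) ≈ 0.35356
Gain = 20 log₁₀(0.35356) ≈ -9.03 dB

-9.0 dB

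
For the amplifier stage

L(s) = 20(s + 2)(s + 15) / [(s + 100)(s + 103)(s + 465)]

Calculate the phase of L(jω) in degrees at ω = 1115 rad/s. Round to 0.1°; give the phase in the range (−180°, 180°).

-57.8°

At s = jω = j1115:
zero (s+2): 2 + j1115 → |·| = √(2²+1115²) = √1243229 ≈ 1115, ∠ = arctan(1115/2) ≈ 89.90°
zero (s+15): 15 + j1115 → |·| = √(15²+1115²) = √1243450 ≈ 1115.1, ∠ = arctan(1115/15) ≈ 89.23°
pole (s+100): 100 + j1115 → |·| = √(100²+1115²) = √1253225 ≈ 1119.5, ∠ = arctan(1115/100) ≈ 84.88°
pole (s+103): 103 + j1115 → |·| = √(103²+1115²) = √1253834 ≈ 1119.7, ∠ = arctan(1115/103) ≈ 84.72°
pole (s+465): 465 + j1115 → |·| = √(465²+1115²) = √1459450 ≈ 1208.1, ∠ = arctan(1115/465) ≈ 67.36°
∠L = 179.13° − 236.96° = -57.83°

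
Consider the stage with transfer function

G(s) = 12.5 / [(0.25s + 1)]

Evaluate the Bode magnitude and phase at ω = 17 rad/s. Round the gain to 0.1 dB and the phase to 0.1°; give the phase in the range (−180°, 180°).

9.1 dB, -76.8°

At ω = 17 rad/s:
pole (1 + j17·0.25) = 1 + j4.25 → |·| ≈ 4.3661, ∠ ≈ 76.76°
|G| = 12.5 · 1 / (4.3661) ≈ 2.863
Gain = 20 log₁₀(2.863) ≈ 9.14 dB
∠G = (0°) − (76.76°) = -76.76°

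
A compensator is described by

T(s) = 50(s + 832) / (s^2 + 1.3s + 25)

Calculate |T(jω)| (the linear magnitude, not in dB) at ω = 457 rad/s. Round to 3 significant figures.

0.227

At s = jω = j457:
zero (s+832): 832 + j457 → |·| = √(832²+457²) = √901073 ≈ 949.25, ∠ = arctan(457/832) ≈ 28.78°
quadratic: (j457)² + 1.3·j457 + 25 = -208824 + j594.1 → |·| ≈ 2.0882e+05, ∠ ≈ 179.84°
|T| = 50 · 949.25 / 2.0882e+05 ≈ 0.22729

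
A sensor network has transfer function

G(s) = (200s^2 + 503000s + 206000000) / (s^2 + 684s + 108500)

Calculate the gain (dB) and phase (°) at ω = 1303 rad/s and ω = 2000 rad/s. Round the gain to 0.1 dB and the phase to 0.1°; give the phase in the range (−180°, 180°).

Substitute s = j1303:
Numerator: 200(j1303)^2 + 503000(j1303) + 206000000 = -133561800 + j655409000
Denominator: (j1303)^2 + 684(j1303) + 108500 = -1589309 + j891252
|N| = √(133561800² + 655409000²) ≈ 6.6888e+08, ∠N ≈ 101.52°
|D| = √(1589309² + 891252²) ≈ 1.8222e+06, ∠D ≈ 150.72°
|G| = 6.6888e+08 / 1.8222e+06 ≈ 367.07
Gain = 20 log₁₀(367.07) ≈ 51.29 dB
∠G = 101.52° − 150.72° = -49.20°

Substitute s = j2000:
Numerator: 200(j2000)^2 + 503000(j2000) + 206000000 = -594000000 + j1006000000
Denominator: (j2000)^2 + 684(j2000) + 108500 = -3891500 + j1368000
|N| = √(594000000² + 1006000000²) ≈ 1.1683e+09, ∠N ≈ 120.56°
|D| = √(3891500² + 1368000²) ≈ 4.1249e+06, ∠D ≈ 160.63°
|G| = 1.1683e+09 / 4.1249e+06 ≈ 283.23
Gain = 20 log₁₀(283.23) ≈ 49.04 dB
∠G = 120.56° − 160.63° = -40.07°

ω = 1303: 51.3 dB, -49.2°; ω = 2000: 49.0 dB, -40.1°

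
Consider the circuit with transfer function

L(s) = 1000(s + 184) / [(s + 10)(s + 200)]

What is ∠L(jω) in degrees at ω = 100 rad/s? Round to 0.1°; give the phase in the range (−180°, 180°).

-82.3°

At s = jω = j100:
zero (s+184): 184 + j100 → |·| = √(184²+100²) = √43856 ≈ 209.42, ∠ = arctan(100/184) ≈ 28.52°
pole (s+10): 10 + j100 → |·| = √(10²+100²) = √10100 ≈ 100.5, ∠ = arctan(100/10) ≈ 84.29°
pole (s+200): 200 + j100 → |·| = √(200²+100²) = √50000 ≈ 223.61, ∠ = arctan(100/200) ≈ 26.57°
∠L = 28.52° − 110.86° = -82.34°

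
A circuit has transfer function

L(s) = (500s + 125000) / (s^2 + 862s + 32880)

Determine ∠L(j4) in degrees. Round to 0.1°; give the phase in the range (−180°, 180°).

Substitute s = j4:
Numerator: 500(j4) + 125000 = 125000 + j2000
Denominator: (j4)^2 + 862(j4) + 32880 = 32864 + j3448
|N| = √(125000² + 2000²) ≈ 1.2502e+05, ∠N ≈ 0.92°
|D| = √(32864² + 3448²) ≈ 33044, ∠D ≈ 5.99°
∠L = 0.92° − 5.99° = -5.07°

-5.1°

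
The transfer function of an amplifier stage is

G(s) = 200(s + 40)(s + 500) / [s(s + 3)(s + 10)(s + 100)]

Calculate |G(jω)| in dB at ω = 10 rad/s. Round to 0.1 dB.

At s = jω = j10:
zero (s+40): 40 + j10 → |·| = √(40²+10²) = √1700 ≈ 41.231, ∠ = arctan(10/40) ≈ 14.04°
zero (s+500): 500 + j10 → |·| = √(500²+10²) = √250100 ≈ 500.1, ∠ = arctan(10/500) ≈ 1.15°
pole (s+3): 3 + j10 → |·| = √(3²+10²) = √109 ≈ 10.44, ∠ = arctan(10/3) ≈ 73.30°
pole (s+10): 10 + j10 → |·| = √(10²+10²) = √200 ≈ 14.142, ∠ = arctan(10/10) ≈ 45.00°
pole (s+100): 100 + j10 → |·| = √(100²+10²) = √10100 ≈ 100.5, ∠ = arctan(10/100) ≈ 5.71°
pole at origin: |s| = 10, ∠ = 90.00° (in denominator)
|G| = 200 · 20620 / 1.4838e+05 ≈ 27.794
Gain = 20 log₁₀(27.794) ≈ 28.88 dB

28.9 dB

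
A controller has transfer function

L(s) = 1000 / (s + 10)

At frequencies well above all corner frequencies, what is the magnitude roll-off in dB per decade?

Each pole contributes −20 dB/decade at high frequency; each zero contributes +20 dB/decade.
Net: 0 zero(s) − 1 pole(s) → -20 dB/decade.

-20 dB/decade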